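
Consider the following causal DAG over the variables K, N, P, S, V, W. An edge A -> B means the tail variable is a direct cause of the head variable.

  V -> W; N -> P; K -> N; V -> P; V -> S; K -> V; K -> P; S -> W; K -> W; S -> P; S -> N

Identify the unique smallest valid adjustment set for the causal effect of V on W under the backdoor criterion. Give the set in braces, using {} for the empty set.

{K}

Variables eligible for adjustment (non-descendants of V, excluding V and W): {K}.
Backdoor paths from V to W:
  P1: V <- K -> W
  P2: V <- K -> N <- S -> W
  P3: V <- K -> N -> P <- S -> W
  P4: V <- K -> P <- S -> W
  P5: V <- K -> P <- N <- S -> W
The empty set is not sufficient: P1 (V <- K -> W) has no collider blocking it and no conditioned non-collider, so it is open.
Try {K}:
  P1: blocked at fork node K ∈ conditioning set.
  P2: blocked at fork node K ∈ conditioning set.
  P3: blocked at fork node K ∈ conditioning set.
  P4: blocked at fork node K ∈ conditioning set.
  P5: blocked at fork node K ∈ conditioning set.
{K} contains no descendant of V and blocks every backdoor path.
{K} is the unique smallest valid adjustment set.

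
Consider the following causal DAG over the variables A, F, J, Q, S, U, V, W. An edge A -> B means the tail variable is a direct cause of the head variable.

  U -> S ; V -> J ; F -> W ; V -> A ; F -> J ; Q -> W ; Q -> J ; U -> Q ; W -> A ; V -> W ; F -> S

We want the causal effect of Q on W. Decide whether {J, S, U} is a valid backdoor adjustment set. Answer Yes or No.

Backdoor paths from Q to W (paths whose first edge points into Q):
  P1: Q <- U -> S <- F -> W
  P2: Q <- U -> S <- F -> J <- V -> W
  P3: Q <- U -> S <- F -> J <- V -> A <- W
Condition 1 (no descendant of Q in the set): FAILS — J is a descendant of Q.
Condition 2 (every backdoor path blocked by {J, S, U}):
  P1: blocked at fork node U ∈ conditioning set.
  P2: blocked at fork node U ∈ conditioning set.
  P3: blocked at fork node U ∈ conditioning set.
{J, S, U} does not satisfy the backdoor criterion.

No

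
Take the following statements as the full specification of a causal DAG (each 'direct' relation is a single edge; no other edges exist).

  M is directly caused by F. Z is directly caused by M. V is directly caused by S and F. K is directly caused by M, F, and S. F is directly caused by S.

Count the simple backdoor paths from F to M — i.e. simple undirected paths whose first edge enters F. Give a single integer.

1

A backdoor path from F to M is any simple undirected path whose first edge points into F (i.e. leaves F via a parent).
Parents of F: {S}.
Enumerating:
  P1: F <- S -> K <- M
That exhausts the simple backdoor paths. Count: 1.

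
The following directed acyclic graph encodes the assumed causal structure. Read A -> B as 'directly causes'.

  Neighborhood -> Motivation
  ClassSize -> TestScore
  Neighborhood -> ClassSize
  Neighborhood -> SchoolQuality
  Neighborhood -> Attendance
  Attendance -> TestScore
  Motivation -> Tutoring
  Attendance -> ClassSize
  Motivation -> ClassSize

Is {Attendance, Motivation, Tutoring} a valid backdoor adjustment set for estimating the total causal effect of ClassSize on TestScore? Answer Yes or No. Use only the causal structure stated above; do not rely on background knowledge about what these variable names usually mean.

Backdoor paths from ClassSize to TestScore (paths whose first edge points into ClassSize):
  P1: ClassSize <- Neighborhood -> Attendance -> TestScore
  P2: ClassSize <- Motivation <- Neighborhood -> Attendance -> TestScore
  P3: ClassSize <- Attendance -> TestScore
Condition 1 (no descendant of ClassSize in the set): holds — descendants of ClassSize are {TestScore}; none are in {Attendance, Motivation, Tutoring}.
Condition 2 (every backdoor path blocked by {Attendance, Motivation, Tutoring}):
  P1: blocked at chain node Attendance ∈ conditioning set.
  P2: blocked at chain node Motivation ∈ conditioning set.
  P3: blocked at fork node Attendance ∈ conditioning set.
{Attendance, Motivation, Tutoring} satisfies the backdoor criterion.

Yes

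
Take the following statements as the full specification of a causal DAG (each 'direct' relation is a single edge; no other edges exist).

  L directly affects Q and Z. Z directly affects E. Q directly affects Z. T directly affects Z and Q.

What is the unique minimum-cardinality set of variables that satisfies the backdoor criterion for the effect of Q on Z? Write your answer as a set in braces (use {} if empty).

Variables eligible for adjustment (non-descendants of Q, excluding Q and Z): {L, T}.
Backdoor paths from Q to Z:
  P1: Q <- L -> Z
  P2: Q <- T -> Z
The empty set is not sufficient: P1 (Q <- L -> Z) has no collider blocking it and no conditioned non-collider, so it is open.
Try {L, T}:
  P1: blocked at fork node L ∈ conditioning set.
  P2: blocked at fork node T ∈ conditioning set.
{L, T} contains no descendant of Q and blocks every backdoor path.
Every element of {L, T} is needed (dropping L leaves P1 open; dropping T leaves P2 open), so no proper subset is valid.
Among all size-2 subsets of the eligible variables, only {L, T} blocks every backdoor path, so it is the unique smallest valid adjustment set.

{L, T}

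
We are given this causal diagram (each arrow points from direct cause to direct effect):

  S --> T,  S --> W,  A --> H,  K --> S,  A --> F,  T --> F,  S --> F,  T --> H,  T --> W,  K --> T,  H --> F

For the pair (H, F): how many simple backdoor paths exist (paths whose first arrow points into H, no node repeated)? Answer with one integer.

A backdoor path from H to F is any simple undirected path whose first edge points into H (i.e. leaves H via a parent).
Parents of H: {A, T}.
Enumerating:
  P1: H <- A -> F
  P2: H <- T <- K -> S -> F
  P3: H <- T <- S -> F
  P4: H <- T -> W <- S -> F
  P5: H <- T -> F
That exhausts the simple backdoor paths. Count: 5.

5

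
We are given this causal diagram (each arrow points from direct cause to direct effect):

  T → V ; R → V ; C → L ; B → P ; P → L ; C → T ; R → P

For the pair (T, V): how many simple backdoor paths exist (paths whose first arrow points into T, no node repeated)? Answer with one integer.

A backdoor path from T to V is any simple undirected path whose first edge points into T (i.e. leaves T via a parent).
Parents of T: {C}.
Enumerating:
  P1: T <- C -> L <- P <- R -> V
That exhausts the simple backdoor paths. Count: 1.

1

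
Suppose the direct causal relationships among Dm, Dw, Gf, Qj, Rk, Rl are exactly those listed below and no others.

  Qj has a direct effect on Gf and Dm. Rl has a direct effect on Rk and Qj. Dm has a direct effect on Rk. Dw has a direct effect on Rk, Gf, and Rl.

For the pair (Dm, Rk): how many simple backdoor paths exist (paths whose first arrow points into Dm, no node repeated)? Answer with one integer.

4

A backdoor path from Dm to Rk is any simple undirected path whose first edge points into Dm (i.e. leaves Dm via a parent).
Parents of Dm: {Qj}.
Enumerating:
  P1: Dm <- Qj <- Rl <- Dw -> Rk
  P2: Dm <- Qj <- Rl -> Rk
  P3: Dm <- Qj -> Gf <- Dw -> Rl -> Rk
  P4: Dm <- Qj -> Gf <- Dw -> Rk
That exhausts the simple backdoor paths. Count: 4.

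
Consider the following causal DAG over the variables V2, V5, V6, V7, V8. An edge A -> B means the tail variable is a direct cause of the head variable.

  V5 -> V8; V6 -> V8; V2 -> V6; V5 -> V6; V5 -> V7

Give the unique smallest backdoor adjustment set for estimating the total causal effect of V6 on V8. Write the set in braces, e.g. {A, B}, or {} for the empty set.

{V5}

Variables eligible for adjustment (non-descendants of V6, excluding V6 and V8): {V2, V5, V7}.
Backdoor paths from V6 to V8:
  P1: V6 <- V5 -> V8
The empty set is not sufficient: P1 (V6 <- V5 -> V8) has no collider blocking it and no conditioned non-collider, so it is open.
Try {V5}:
  P1: blocked at fork node V5 ∈ conditioning set.
{V5} contains no descendant of V6 and blocks every backdoor path.
No other singleton works — e.g. {V2} leaves P1 open — so {V5} is the unique smallest valid adjustment set.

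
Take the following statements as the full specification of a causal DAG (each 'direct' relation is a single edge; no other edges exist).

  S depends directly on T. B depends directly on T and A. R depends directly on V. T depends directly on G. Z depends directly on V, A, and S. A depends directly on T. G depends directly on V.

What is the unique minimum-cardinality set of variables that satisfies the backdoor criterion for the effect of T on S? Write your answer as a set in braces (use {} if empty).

Variables eligible for adjustment (non-descendants of T, excluding T and S): {G, R, V}.
Backdoor paths from T to S:
  P1: T <- G <- V -> Z <- S
Each backdoor path contains an unconditioned collider, so every path is already blocked with the empty conditioning set:
  P1: blocked at collider Z (neither it nor any descendant is in the conditioning set).
The empty set is therefore the unique smallest valid set.

{}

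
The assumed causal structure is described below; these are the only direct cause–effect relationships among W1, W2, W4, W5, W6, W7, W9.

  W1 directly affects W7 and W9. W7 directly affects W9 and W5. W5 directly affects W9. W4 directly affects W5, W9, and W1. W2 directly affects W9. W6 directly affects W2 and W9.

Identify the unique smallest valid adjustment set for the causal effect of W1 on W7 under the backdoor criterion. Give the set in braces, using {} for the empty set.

Variables eligible for adjustment (non-descendants of W1, excluding W1 and W7): {W2, W4, W6}.
Backdoor paths from W1 to W7:
  P1: W1 <- W4 -> W5 <- W7
  P2: W1 <- W4 -> W5 -> W9 <- W7
  P3: W1 <- W4 -> W9 <- W7
  P4: W1 <- W4 -> W9 <- W5 <- W7
Each backdoor path contains an unconditioned collider, so every path is already blocked with the empty conditioning set:
  P1: blocked at collider W5 (neither it nor any descendant is in the conditioning set).
  P2: blocked at collider W9 (neither it nor any descendant is in the conditioning set).
  P3: blocked at collider W9 (neither it nor any descendant is in the conditioning set).
  P4: blocked at collider W9 (neither it nor any descendant is in the conditioning set).
The empty set is therefore the unique smallest valid set.

{}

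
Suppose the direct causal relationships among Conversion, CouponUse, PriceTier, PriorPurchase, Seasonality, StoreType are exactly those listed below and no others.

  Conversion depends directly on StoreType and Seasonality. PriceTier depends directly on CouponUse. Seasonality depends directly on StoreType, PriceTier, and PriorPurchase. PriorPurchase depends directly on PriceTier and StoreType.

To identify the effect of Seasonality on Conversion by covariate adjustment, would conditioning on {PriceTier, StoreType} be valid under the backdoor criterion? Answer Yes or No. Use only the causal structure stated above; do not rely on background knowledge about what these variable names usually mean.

Backdoor paths from Seasonality to Conversion (paths whose first edge points into Seasonality):
  P1: Seasonality <- StoreType -> Conversion
  P2: Seasonality <- PriceTier -> PriorPurchase <- StoreType -> Conversion
  P3: Seasonality <- PriorPurchase <- StoreType -> Conversion
Condition 1 (no descendant of Seasonality in the set): holds — descendants of Seasonality are {Conversion}; none are in {PriceTier, StoreType}.
Condition 2 (every backdoor path blocked by {PriceTier, StoreType}):
  P1: blocked at fork node StoreType ∈ conditioning set.
  P2: blocked at fork node PriceTier ∈ conditioning set.
  P3: blocked at fork node StoreType ∈ conditioning set.
{PriceTier, StoreType} satisfies the backdoor criterion.

Yes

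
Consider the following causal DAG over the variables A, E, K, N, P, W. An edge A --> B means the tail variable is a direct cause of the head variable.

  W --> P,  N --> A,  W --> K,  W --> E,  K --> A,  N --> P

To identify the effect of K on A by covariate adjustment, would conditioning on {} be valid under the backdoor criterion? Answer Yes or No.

Yes

Backdoor paths from K to A (paths whose first edge points into K):
  P1: K <- W -> P <- N -> A
Condition 1 (no descendant of K in the set): holds — descendants of K are {A}; none are in {}.
Condition 2 (every backdoor path blocked by {}):
  P1: blocked at collider P (neither it nor any descendant is in the conditioning set).
{} satisfies the backdoor criterion.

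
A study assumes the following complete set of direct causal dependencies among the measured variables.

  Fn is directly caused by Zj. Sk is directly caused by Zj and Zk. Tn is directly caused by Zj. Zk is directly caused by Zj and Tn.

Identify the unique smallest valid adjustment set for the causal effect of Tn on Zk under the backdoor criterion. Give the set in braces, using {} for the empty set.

Variables eligible for adjustment (non-descendants of Tn, excluding Tn and Zk): {Fn, Zj}.
Backdoor paths from Tn to Zk:
  P1: Tn <- Zj -> Zk
  P2: Tn <- Zj -> Sk <- Zk
The empty set is not sufficient: P1 (Tn <- Zj -> Zk) has no collider blocking it and no conditioned non-collider, so it is open.
Try {Zj}:
  P1: blocked at fork node Zj ∈ conditioning set.
  P2: blocked at fork node Zj ∈ conditioning set.
{Zj} contains no descendant of Tn and blocks every backdoor path.
No other singleton works — e.g. {Fn} leaves P1 open — so {Zj} is the unique smallest valid adjustment set.

{Zj}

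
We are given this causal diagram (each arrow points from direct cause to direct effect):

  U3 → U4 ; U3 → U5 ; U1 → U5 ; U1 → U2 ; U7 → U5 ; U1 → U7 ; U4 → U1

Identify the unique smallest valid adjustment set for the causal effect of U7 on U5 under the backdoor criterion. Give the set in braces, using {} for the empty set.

Variables eligible for adjustment (non-descendants of U7, excluding U7 and U5): {U1, U2, U3, U4}.
Backdoor paths from U7 to U5:
  P1: U7 <- U1 <- U4 <- U3 -> U5
  P2: U7 <- U1 -> U5
The empty set is not sufficient: P1 (U7 <- U1 <- U4 <- U3 -> U5) has no collider blocking it and no conditioned non-collider, so it is open.
Try {U1}:
  P1: blocked at chain node U1 ∈ conditioning set.
  P2: blocked at fork node U1 ∈ conditioning set.
{U1} contains no descendant of U7 and blocks every backdoor path.
No other singleton works — e.g. {U3} leaves P2 open — so {U1} is the unique smallest valid adjustment set.

{U1}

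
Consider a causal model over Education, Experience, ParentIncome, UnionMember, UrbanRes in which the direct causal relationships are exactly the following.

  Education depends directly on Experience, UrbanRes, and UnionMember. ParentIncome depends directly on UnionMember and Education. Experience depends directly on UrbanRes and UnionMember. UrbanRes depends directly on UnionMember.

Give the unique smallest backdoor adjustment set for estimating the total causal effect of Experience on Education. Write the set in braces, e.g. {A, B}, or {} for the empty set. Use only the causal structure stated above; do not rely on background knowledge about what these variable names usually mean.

Variables eligible for adjustment (non-descendants of Experience, excluding Experience and Education): {UnionMember, UrbanRes}.
Backdoor paths from Experience to Education:
  P1: Experience <- UnionMember -> UrbanRes -> Education
  P2: Experience <- UnionMember -> Education
  P3: Experience <- UnionMember -> ParentIncome <- Education
  P4: Experience <- UrbanRes <- UnionMember -> Education
  P5: Experience <- UrbanRes <- UnionMember -> ParentIncome <- Education
  P6: Experience <- UrbanRes -> Education
The empty set is not sufficient: P1 (Experience <- UnionMember -> UrbanRes -> Education) has no collider blocking it and no conditioned non-collider, so it is open.
Try {UnionMember, UrbanRes}:
  P1: blocked at fork node UnionMember ∈ conditioning set.
  P2: blocked at fork node UnionMember ∈ conditioning set.
  P3: blocked at fork node UnionMember ∈ conditioning set.
  P4: blocked at chain node UrbanRes ∈ conditioning set.
  P5: blocked at chain node UrbanRes ∈ conditioning set.
  P6: blocked at fork node UrbanRes ∈ conditioning set.
{UnionMember, UrbanRes} contains no descendant of Experience and blocks every backdoor path.
Every element of {UnionMember, UrbanRes} is needed (dropping UnionMember leaves P2 open; dropping UrbanRes leaves P6 open), so no proper subset is valid.
Among all size-2 subsets of the eligible variables, only {UnionMember, UrbanRes} blocks every backdoor path, so it is the unique smallest valid adjustment set.

{UnionMember, UrbanRes}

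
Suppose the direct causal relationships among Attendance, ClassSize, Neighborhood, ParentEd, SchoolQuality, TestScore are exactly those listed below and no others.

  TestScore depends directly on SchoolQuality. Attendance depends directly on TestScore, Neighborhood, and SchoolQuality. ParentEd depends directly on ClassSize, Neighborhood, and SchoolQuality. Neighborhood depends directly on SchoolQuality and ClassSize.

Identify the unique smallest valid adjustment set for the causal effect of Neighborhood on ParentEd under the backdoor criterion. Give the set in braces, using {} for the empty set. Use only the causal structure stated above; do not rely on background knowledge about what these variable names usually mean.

Variables eligible for adjustment (non-descendants of Neighborhood, excluding Neighborhood and ParentEd): {ClassSize, SchoolQuality, TestScore}.
Backdoor paths from Neighborhood to ParentEd:
  P1: Neighborhood <- ClassSize -> ParentEd
  P2: Neighborhood <- SchoolQuality -> ParentEd
The empty set is not sufficient: P1 (Neighborhood <- ClassSize -> ParentEd) has no collider blocking it and no conditioned non-collider, so it is open.
Try {ClassSize, SchoolQuality}:
  P1: blocked at fork node ClassSize ∈ conditioning set.
  P2: blocked at fork node SchoolQuality ∈ conditioning set.
{ClassSize, SchoolQuality} contains no descendant of Neighborhood and blocks every backdoor path.
Every element of {ClassSize, SchoolQuality} is needed (dropping ClassSize leaves P1 open; dropping SchoolQuality leaves P2 open), so no proper subset is valid.
Among all size-2 subsets of the eligible variables, only {ClassSize, SchoolQuality} blocks every backdoor path, so it is the unique smallest valid adjustment set.

{ClassSize, SchoolQuality}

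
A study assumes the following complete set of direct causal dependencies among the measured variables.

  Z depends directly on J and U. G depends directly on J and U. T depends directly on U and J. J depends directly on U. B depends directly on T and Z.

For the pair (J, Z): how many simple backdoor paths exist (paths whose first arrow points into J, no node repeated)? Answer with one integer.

A backdoor path from J to Z is any simple undirected path whose first edge points into J (i.e. leaves J via a parent).
Parents of J: {U}.
Enumerating:
  P1: J <- U -> Z
  P2: J <- U -> T -> B <- Z
That exhausts the simple backdoor paths. Count: 2.

2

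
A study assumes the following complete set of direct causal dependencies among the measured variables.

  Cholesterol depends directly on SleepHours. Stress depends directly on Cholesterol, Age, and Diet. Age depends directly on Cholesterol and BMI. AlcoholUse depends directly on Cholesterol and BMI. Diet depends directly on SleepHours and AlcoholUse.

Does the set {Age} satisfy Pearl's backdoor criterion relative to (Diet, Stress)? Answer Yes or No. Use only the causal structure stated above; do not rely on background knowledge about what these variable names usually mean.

No

Backdoor paths from Diet to Stress (paths whose first edge points into Diet):
  P1: Diet <- SleepHours -> Cholesterol -> AlcoholUse <- BMI -> Age -> Stress
  P2: Diet <- SleepHours -> Cholesterol -> Age -> Stress
  P3: Diet <- SleepHours -> Cholesterol -> Stress
  P4: Diet <- AlcoholUse <- Cholesterol -> Age -> Stress
  P5: Diet <- AlcoholUse <- Cholesterol -> Stress
  P6: Diet <- AlcoholUse <- BMI -> Age <- Cholesterol -> Stress
  P7: Diet <- AlcoholUse <- BMI -> Age -> Stress
Condition 1 (no descendant of Diet in the set): holds — descendants of Diet are {Stress}; none are in {Age}.
Condition 2 (every backdoor path blocked by {Age}):
  P1: blocked at collider AlcoholUse (neither it nor any descendant is in the conditioning set).
  P2: blocked at chain node Age ∈ conditioning set.
  P3: open — no interior node is in the conditioning set.
  P4: blocked at chain node Age ∈ conditioning set.
  P5: open — no interior node is in the conditioning set.
  P6: open — collider(s) Age are conditioned on (or have a conditioned descendant) and no non-collider on the path is in the set.
  P7: blocked at chain node Age ∈ conditioning set.
{Age} does not satisfy the backdoor criterion.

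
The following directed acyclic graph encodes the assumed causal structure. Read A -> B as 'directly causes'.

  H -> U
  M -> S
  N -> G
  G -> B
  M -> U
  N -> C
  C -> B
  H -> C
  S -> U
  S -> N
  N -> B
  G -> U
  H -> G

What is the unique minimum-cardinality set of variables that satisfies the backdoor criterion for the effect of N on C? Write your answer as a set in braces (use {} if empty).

Variables eligible for adjustment (non-descendants of N, excluding N and C): {H, M, S}.
Backdoor paths from N to C:
  P1: N <- S <- M -> U <- H -> G -> B <- C
  P2: N <- S <- M -> U <- H -> C
  P3: N <- S <- M -> U <- G <- H -> C
  P4: N <- S <- M -> U <- G -> B <- C
  P5: N <- S -> U <- H -> G -> B <- C
  P6: N <- S -> U <- H -> C
  P7: N <- S -> U <- G <- H -> C
  P8: N <- S -> U <- G -> B <- C
Each backdoor path contains an unconditioned collider, so every path is already blocked with the empty conditioning set:
  P1: blocked at collider U (neither it nor any descendant is in the conditioning set).
  P2: blocked at collider U (neither it nor any descendant is in the conditioning set).
  P3: blocked at collider U (neither it nor any descendant is in the conditioning set).
  P4: blocked at collider U (neither it nor any descendant is in the conditioning set).
  P5: blocked at collider U (neither it nor any descendant is in the conditioning set).
  P6: blocked at collider U (neither it nor any descendant is in the conditioning set).
  P7: blocked at collider U (neither it nor any descendant is in the conditioning set).
  P8: blocked at collider U (neither it nor any descendant is in the conditioning set).
The empty set is therefore the unique smallest valid set.

{}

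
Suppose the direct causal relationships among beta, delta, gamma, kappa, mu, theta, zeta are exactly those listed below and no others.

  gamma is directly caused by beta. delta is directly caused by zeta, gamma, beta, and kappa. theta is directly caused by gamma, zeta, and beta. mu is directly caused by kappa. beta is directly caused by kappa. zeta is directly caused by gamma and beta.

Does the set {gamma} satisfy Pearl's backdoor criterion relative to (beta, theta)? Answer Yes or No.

No

Backdoor paths from beta to theta (paths whose first edge points into beta):
  P1: beta <- kappa -> delta <- gamma -> zeta -> theta
  P2: beta <- kappa -> delta <- gamma -> theta
  P3: beta <- kappa -> delta <- zeta <- gamma -> theta
  P4: beta <- kappa -> delta <- zeta -> theta
Condition 1 (no descendant of beta in the set): FAILS — gamma is a descendant of beta.
Condition 2 (every backdoor path blocked by {gamma}):
  P1: blocked at collider delta (neither it nor any descendant is in the conditioning set).
  P2: blocked at collider delta (neither it nor any descendant is in the conditioning set).
  P3: blocked at collider delta (neither it nor any descendant is in the conditioning set).
  P4: blocked at collider delta (neither it nor any descendant is in the conditioning set).
{gamma} does not satisfy the backdoor criterion.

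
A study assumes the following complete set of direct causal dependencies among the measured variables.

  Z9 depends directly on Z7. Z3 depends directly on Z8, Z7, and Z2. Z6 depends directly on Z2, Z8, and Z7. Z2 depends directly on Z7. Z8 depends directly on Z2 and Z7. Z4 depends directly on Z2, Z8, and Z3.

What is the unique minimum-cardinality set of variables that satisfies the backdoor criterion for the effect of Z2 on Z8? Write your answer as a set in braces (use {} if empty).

{Z7}

Variables eligible for adjustment (non-descendants of Z2, excluding Z2 and Z8): {Z7, Z9}.
Backdoor paths from Z2 to Z8:
  P1: Z2 <- Z7 -> Z8
  P2: Z2 <- Z7 -> Z3 <- Z8
  P3: Z2 <- Z7 -> Z3 -> Z4 <- Z8
  P4: Z2 <- Z7 -> Z6 <- Z8
The empty set is not sufficient: P1 (Z2 <- Z7 -> Z8) has no collider blocking it and no conditioned non-collider, so it is open.
Try {Z7}:
  P1: blocked at fork node Z7 ∈ conditioning set.
  P2: blocked at fork node Z7 ∈ conditioning set.
  P3: blocked at fork node Z7 ∈ conditioning set.
  P4: blocked at fork node Z7 ∈ conditioning set.
{Z7} contains no descendant of Z2 and blocks every backdoor path.
No other singleton works — e.g. {Z9} leaves P1 open — so {Z7} is the unique smallest valid adjustment set.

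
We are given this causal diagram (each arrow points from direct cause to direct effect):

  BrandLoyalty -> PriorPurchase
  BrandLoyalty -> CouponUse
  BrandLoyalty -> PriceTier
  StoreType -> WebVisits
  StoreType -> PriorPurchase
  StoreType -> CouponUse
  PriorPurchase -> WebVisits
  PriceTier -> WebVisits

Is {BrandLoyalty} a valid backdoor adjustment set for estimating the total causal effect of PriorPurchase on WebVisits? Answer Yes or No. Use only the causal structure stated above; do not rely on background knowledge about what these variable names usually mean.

Backdoor paths from PriorPurchase to WebVisits (paths whose first edge points into PriorPurchase):
  P1: PriorPurchase <- StoreType -> WebVisits
  P2: PriorPurchase <- StoreType -> CouponUse <- BrandLoyalty -> PriceTier -> WebVisits
  P3: PriorPurchase <- BrandLoyalty -> PriceTier -> WebVisits
  P4: PriorPurchase <- BrandLoyalty -> CouponUse <- StoreType -> WebVisits
Condition 1 (no descendant of PriorPurchase in the set): holds — descendants of PriorPurchase are {WebVisits}; none are in {BrandLoyalty}.
Condition 2 (every backdoor path blocked by {BrandLoyalty}):
  P1: open — no interior node is in the conditioning set.
  P2: blocked at collider CouponUse (neither it nor any descendant is in the conditioning set).
  P3: blocked at fork node BrandLoyalty ∈ conditioning set.
  P4: blocked at fork node BrandLoyalty ∈ conditioning set.
{BrandLoyalty} does not satisfy the backdoor criterion.

No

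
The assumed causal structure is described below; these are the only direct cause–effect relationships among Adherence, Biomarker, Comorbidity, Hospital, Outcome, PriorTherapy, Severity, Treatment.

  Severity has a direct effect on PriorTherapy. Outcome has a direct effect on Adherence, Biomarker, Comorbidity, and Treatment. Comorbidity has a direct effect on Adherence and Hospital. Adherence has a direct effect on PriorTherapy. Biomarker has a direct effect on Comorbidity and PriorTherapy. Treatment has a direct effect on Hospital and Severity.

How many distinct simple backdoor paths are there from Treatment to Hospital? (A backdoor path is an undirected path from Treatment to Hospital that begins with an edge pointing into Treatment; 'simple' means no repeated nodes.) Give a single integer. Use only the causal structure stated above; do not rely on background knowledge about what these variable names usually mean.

5

A backdoor path from Treatment to Hospital is any simple undirected path whose first edge points into Treatment (i.e. leaves Treatment via a parent).
Parents of Treatment: {Outcome}.
Enumerating:
  P1: Treatment <- Outcome -> Biomarker -> Comorbidity -> Hospital
  P2: Treatment <- Outcome -> Biomarker -> PriorTherapy <- Adherence <- Comorbidity -> Hospital
  P3: Treatment <- Outcome -> Comorbidity -> Hospital
  P4: Treatment <- Outcome -> Adherence <- Comorbidity -> Hospital
  P5: Treatment <- Outcome -> Adherence -> PriorTherapy <- Biomarker -> Comorbidity -> Hospital
That exhausts the simple backdoor paths. Count: 5.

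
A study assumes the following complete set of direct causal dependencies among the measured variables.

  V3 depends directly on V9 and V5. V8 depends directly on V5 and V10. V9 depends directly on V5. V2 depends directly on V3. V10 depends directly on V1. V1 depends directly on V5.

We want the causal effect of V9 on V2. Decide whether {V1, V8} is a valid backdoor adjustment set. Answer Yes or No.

Backdoor paths from V9 to V2 (paths whose first edge points into V9):
  P1: V9 <- V5 -> V3 -> V2
Condition 1 (no descendant of V9 in the set): holds — descendants of V9 are {V2, V3}; none are in {V1, V8}.
Condition 2 (every backdoor path blocked by {V1, V8}):
  P1: open — no interior node is in the conditioning set.
{V1, V8} does not satisfy the backdoor criterion.

No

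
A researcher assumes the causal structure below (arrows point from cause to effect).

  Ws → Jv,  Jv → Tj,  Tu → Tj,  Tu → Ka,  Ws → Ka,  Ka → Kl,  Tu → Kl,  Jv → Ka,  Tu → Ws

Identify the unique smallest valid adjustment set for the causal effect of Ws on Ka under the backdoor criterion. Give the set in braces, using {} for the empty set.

Variables eligible for adjustment (non-descendants of Ws, excluding Ws and Ka): {Tu}.
Backdoor paths from Ws to Ka:
  P1: Ws <- Tu -> Tj <- Jv -> Ka
  P2: Ws <- Tu -> Ka
  P3: Ws <- Tu -> Kl <- Ka
The empty set is not sufficient: P2 (Ws <- Tu -> Ka) has no collider blocking it and no conditioned non-collider, so it is open.
Try {Tu}:
  P1: blocked at fork node Tu ∈ conditioning set.
  P2: blocked at fork node Tu ∈ conditioning set.
  P3: blocked at fork node Tu ∈ conditioning set.
{Tu} contains no descendant of Ws and blocks every backdoor path.
{Tu} is the unique smallest valid adjustment set.

{Tu}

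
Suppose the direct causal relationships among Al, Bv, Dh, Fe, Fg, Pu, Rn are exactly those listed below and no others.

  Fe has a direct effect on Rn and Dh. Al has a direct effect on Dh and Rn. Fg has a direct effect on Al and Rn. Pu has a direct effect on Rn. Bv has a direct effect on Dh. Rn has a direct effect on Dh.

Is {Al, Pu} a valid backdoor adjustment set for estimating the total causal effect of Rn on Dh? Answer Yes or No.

No

Backdoor paths from Rn to Dh (paths whose first edge points into Rn):
  P1: Rn <- Fe -> Dh
  P2: Rn <- Fg -> Al -> Dh
  P3: Rn <- Al -> Dh
Condition 1 (no descendant of Rn in the set): holds — descendants of Rn are {Dh}; none are in {Al, Pu}.
Condition 2 (every backdoor path blocked by {Al, Pu}):
  P1: open — no interior node is in the conditioning set.
  P2: blocked at chain node Al ∈ conditioning set.
  P3: blocked at fork node Al ∈ conditioning set.
{Al, Pu} does not satisfy the backdoor criterion.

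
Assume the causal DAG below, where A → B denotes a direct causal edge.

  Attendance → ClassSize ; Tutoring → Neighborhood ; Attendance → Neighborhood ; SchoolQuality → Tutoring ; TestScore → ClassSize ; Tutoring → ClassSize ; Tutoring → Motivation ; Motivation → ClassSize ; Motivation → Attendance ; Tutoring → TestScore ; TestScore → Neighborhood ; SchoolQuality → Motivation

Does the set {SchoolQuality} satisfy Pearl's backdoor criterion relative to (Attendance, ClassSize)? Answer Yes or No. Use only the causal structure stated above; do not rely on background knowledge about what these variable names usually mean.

Backdoor paths from Attendance to ClassSize (paths whose first edge points into Attendance):
  P1: Attendance <- Motivation <- SchoolQuality -> Tutoring -> TestScore -> ClassSize
  P2: Attendance <- Motivation <- SchoolQuality -> Tutoring -> ClassSize
  P3: Attendance <- Motivation <- SchoolQuality -> Tutoring -> Neighborhood <- TestScore -> ClassSize
  P4: Attendance <- Motivation <- Tutoring -> TestScore -> ClassSize
  P5: Attendance <- Motivation <- Tutoring -> ClassSize
  P6: Attendance <- Motivation <- Tutoring -> Neighborhood <- TestScore -> ClassSize
  P7: Attendance <- Motivation -> ClassSize
Condition 1 (no descendant of Attendance in the set): holds — descendants of Attendance are {ClassSize, Neighborhood}; none are in {SchoolQuality}.
Condition 2 (every backdoor path blocked by {SchoolQuality}):
  P1: blocked at fork node SchoolQuality ∈ conditioning set.
  P2: blocked at fork node SchoolQuality ∈ conditioning set.
  P3: blocked at fork node SchoolQuality ∈ conditioning set.
  P4: open — no interior node is in the conditioning set.
  P5: open — no interior node is in the conditioning set.
  P6: blocked at collider Neighborhood (neither it nor any descendant is in the conditioning set).
  P7: open — no interior node is in the conditioning set.
{SchoolQuality} does not satisfy the backdoor criterion.

No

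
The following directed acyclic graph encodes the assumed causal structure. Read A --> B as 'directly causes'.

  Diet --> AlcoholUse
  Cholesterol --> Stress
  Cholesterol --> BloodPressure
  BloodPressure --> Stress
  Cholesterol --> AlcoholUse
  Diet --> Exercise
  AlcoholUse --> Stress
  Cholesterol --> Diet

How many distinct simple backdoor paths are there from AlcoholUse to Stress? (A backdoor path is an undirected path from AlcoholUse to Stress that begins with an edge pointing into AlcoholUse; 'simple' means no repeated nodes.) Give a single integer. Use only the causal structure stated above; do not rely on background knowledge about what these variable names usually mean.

A backdoor path from AlcoholUse to Stress is any simple undirected path whose first edge points into AlcoholUse (i.e. leaves AlcoholUse via a parent).
Parents of AlcoholUse: {Cholesterol, Diet}.
Enumerating:
  P1: AlcoholUse <- Cholesterol -> BloodPressure -> Stress
  P2: AlcoholUse <- Cholesterol -> Stress
  P3: AlcoholUse <- Diet <- Cholesterol -> BloodPressure -> Stress
  P4: AlcoholUse <- Diet <- Cholesterol -> Stress
That exhausts the simple backdoor paths. Count: 4.

4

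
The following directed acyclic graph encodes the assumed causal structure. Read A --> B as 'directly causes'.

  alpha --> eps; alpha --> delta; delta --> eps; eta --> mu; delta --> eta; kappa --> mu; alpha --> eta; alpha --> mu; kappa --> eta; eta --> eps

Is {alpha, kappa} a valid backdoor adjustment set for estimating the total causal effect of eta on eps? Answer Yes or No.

No

Backdoor paths from eta to eps (paths whose first edge points into eta):
  P1: eta <- kappa -> mu <- alpha -> delta -> eps
  P2: eta <- kappa -> mu <- alpha -> eps
  P3: eta <- alpha -> delta -> eps
  P4: eta <- alpha -> eps
  P5: eta <- delta <- alpha -> eps
  P6: eta <- delta -> eps
Condition 1 (no descendant of eta in the set): holds — descendants of eta are {eps, mu}; none are in {alpha, kappa}.
Condition 2 (every backdoor path blocked by {alpha, kappa}):
  P1: blocked at fork node kappa ∈ conditioning set.
  P2: blocked at fork node kappa ∈ conditioning set.
  P3: blocked at fork node alpha ∈ conditioning set.
  P4: blocked at fork node alpha ∈ conditioning set.
  P5: blocked at fork node alpha ∈ conditioning set.
  P6: open — no interior node is in the conditioning set.
{alpha, kappa} does not satisfy the backdoor criterion.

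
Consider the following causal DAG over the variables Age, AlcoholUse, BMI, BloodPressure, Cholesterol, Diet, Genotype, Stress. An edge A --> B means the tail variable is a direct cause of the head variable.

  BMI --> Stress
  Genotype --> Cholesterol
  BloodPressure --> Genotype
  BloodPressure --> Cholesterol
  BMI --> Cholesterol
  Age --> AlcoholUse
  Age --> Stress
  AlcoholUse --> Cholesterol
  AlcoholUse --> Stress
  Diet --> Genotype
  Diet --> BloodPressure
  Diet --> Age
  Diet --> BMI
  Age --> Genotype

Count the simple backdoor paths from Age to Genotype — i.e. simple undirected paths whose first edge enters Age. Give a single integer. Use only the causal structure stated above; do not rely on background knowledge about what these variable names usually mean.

7

A backdoor path from Age to Genotype is any simple undirected path whose first edge points into Age (i.e. leaves Age via a parent).
Parents of Age: {Diet}.
Enumerating:
  P1: Age <- Diet -> BMI -> Stress <- AlcoholUse -> Cholesterol <- BloodPressure -> Genotype
  P2: Age <- Diet -> BMI -> Stress <- AlcoholUse -> Cholesterol <- Genotype
  P3: Age <- Diet -> BMI -> Cholesterol <- BloodPressure -> Genotype
  P4: Age <- Diet -> BMI -> Cholesterol <- Genotype
  P5: Age <- Diet -> BloodPressure -> Genotype
  P6: Age <- Diet -> BloodPressure -> Cholesterol <- Genotype
  P7: Age <- Diet -> Genotype
That exhausts the simple backdoor paths. Count: 7.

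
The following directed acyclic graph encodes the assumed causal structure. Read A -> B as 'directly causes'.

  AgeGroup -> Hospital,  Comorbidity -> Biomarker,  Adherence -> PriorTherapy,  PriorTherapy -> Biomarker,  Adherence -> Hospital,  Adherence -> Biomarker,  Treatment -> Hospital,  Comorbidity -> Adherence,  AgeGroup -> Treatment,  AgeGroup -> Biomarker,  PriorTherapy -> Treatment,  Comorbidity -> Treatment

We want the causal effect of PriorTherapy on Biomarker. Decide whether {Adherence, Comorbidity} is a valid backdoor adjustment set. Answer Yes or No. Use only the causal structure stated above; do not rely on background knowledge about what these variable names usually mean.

Backdoor paths from PriorTherapy to Biomarker (paths whose first edge points into PriorTherapy):
  P1: PriorTherapy <- Adherence <- Comorbidity -> Treatment <- AgeGroup -> Biomarker
  P2: PriorTherapy <- Adherence <- Comorbidity -> Treatment -> Hospital <- AgeGroup -> Biomarker
  P3: PriorTherapy <- Adherence <- Comorbidity -> Biomarker
  P4: PriorTherapy <- Adherence -> Hospital <- AgeGroup -> Treatment <- Comorbidity -> Biomarker
  P5: PriorTherapy <- Adherence -> Hospital <- AgeGroup -> Biomarker
  P6: PriorTherapy <- Adherence -> Hospital <- Treatment <- Comorbidity -> Biomarker
  P7: PriorTherapy <- Adherence -> Hospital <- Treatment <- AgeGroup -> Biomarker
  P8: PriorTherapy <- Adherence -> Biomarker
Condition 1 (no descendant of PriorTherapy in the set): holds — descendants of PriorTherapy are {Biomarker, Hospital, Treatment}; none are in {Adherence, Comorbidity}.
Condition 2 (every backdoor path blocked by {Adherence, Comorbidity}):
  P1: blocked at chain node Adherence ∈ conditioning set.
  P2: blocked at chain node Adherence ∈ conditioning set.
  P3: blocked at chain node Adherence ∈ conditioning set.
  P4: blocked at fork node Adherence ∈ conditioning set.
  P5: blocked at fork node Adherence ∈ conditioning set.
  P6: blocked at fork node Adherence ∈ conditioning set.
  P7: blocked at fork node Adherence ∈ conditioning set.
  P8: blocked at fork node Adherence ∈ conditioning set.
{Adherence, Comorbidity} satisfies the backdoor criterion.

Yes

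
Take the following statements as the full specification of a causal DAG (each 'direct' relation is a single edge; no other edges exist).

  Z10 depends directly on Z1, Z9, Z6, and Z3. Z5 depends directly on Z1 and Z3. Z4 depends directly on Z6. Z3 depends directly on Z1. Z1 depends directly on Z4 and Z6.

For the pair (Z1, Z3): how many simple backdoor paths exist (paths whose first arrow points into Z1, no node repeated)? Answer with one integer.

2

A backdoor path from Z1 to Z3 is any simple undirected path whose first edge points into Z1 (i.e. leaves Z1 via a parent).
Parents of Z1: {Z4, Z6}.
Enumerating:
  P1: Z1 <- Z6 -> Z10 <- Z3
  P2: Z1 <- Z4 <- Z6 -> Z10 <- Z3
That exhausts the simple backdoor paths. Count: 2.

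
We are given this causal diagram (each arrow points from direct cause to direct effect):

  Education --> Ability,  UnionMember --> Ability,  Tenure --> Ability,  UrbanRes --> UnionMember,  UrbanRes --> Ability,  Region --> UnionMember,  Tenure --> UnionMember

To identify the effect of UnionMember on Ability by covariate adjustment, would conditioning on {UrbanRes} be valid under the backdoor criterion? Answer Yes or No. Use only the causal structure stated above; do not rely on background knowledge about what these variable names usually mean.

Backdoor paths from UnionMember to Ability (paths whose first edge points into UnionMember):
  P1: UnionMember <- Tenure -> Ability
  P2: UnionMember <- UrbanRes -> Ability
Condition 1 (no descendant of UnionMember in the set): holds — descendants of UnionMember are {Ability}; none are in {UrbanRes}.
Condition 2 (every backdoor path blocked by {UrbanRes}):
  P1: open — no interior node is in the conditioning set.
  P2: blocked at fork node UrbanRes ∈ conditioning set.
{UrbanRes} does not satisfy the backdoor criterion.

No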